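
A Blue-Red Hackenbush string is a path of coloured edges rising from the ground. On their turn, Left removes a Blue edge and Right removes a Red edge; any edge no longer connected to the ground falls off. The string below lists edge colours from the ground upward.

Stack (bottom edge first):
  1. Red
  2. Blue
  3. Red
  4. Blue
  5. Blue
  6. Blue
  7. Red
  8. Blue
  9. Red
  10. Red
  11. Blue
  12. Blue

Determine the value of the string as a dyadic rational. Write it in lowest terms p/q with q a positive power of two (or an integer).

Prefix values for Red Blue Red Blue Blue Blue Red Blue Red Red Blue Blue via {L|R} + simplicity:
G_1 [R]  L=[∅]  R=[0]  -> -1
G_2 [RB]  L=[-1]  R=[0]  -> -1/2
G_3 [RBR]  L=[-1]  R=[-1/2; 0]  -> -3/4
G_4 [RBRB]  L=[-1; -3/4]  R=[-1/2; 0]  -> -5/8
G_5 [RBRBB]  L=[-1; -3/4; -5/8]  R=[-1/2; 0]  -> -9/16
G_6 [RBRBBB]  L=[-1; -3/4; -5/8; -9/16]  R=[-1/2; 0]  -> -17/32
G_7 [RBRBBBR]  L=[-1; -3/4; -5/8; -9/16]  R=[-17/32; -1/2; 0]  -> -35/64
G_8 [RBRBBBRB]  L=[-1; -3/4; -5/8; -9/16; -35/64]  R=[-17/32; -1/2; 0]  -> -69/128
G_9 [RBRBBBRBR]  L=[-1; -3/4; -5/8; -9/16; -35/64]  R=[-69/128; -17/32; -1/2; 0]  -> -139/256
G_10 [RBRBBBRBRR]  L=[-1; -3/4; -5/8; -9/16; -35/64]  R=[-139/256; -69/128; -17/32; -1/2; 0]  -> -279/512
G_11 [RBRBBBRBRRB]  L=[-1; -3/4; -5/8; -9/16; -35/64; -279/512]  R=[-139/256; -69/128; -17/32; -1/2; 0]  -> -557/1024
G_12 [RBRBBBRBRRBB]  L=[-1; -3/4; -5/8; -9/16; -35/64; -279/512; -557/1024]  R=[-139/256; -69/128; -17/32; -1/2; 0]  -> -1113/2048

-1113/2048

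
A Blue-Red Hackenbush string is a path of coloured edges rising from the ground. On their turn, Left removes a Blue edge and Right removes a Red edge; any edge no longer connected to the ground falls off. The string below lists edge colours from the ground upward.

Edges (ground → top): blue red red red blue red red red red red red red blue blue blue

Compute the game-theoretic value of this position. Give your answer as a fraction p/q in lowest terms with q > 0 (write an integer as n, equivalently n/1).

2063/16384

Prefix values for blue red red red blue red red red red red red red blue blue blue via {L|R} + simplicity:
1 of 15 · b · max L 0 · min R +∞ ⇒ 1
2 of 15 · br · max L 0 · min R 1 ⇒ 1/2
3 of 15 · brr · max L 0 · min R 1/2 ⇒ 1/4
4 of 15 · brrr · max L 0 · min R 1/4 ⇒ 1/8
5 of 15 · brrrb · max L 1/8 · min R 1/4 ⇒ 3/16
6 of 15 · brrrbr · max L 1/8 · min R 3/16 ⇒ 5/32
7 of 15 · brrrbrr · max L 1/8 · min R 5/32 ⇒ 9/64
8 of 15 · brrrbrrr · max L 1/8 · min R 9/64 ⇒ 17/128
9 of 15 · brrrbrrrr · max L 1/8 · min R 17/128 ⇒ 33/256
10 of 15 · brrrbrrrrr · max L 1/8 · min R 33/256 ⇒ 65/512
11 of 15 · brrrbrrrrrr · max L 1/8 · min R 65/512 ⇒ 129/1024
12 of 15 · brrrbrrrrrrr · max L 1/8 · min R 129/1024 ⇒ 257/2048
13 of 15 · brrrbrrrrrrrb · max L 257/2048 · min R 129/1024 ⇒ 515/4096
14 of 15 · brrrbrrrrrrrbb · max L 515/4096 · min R 129/1024 ⇒ 1031/8192
15 of 15 · brrrbrrrrrrrbbb · max L 1031/8192 · min R 129/1024 ⇒ 2063/16384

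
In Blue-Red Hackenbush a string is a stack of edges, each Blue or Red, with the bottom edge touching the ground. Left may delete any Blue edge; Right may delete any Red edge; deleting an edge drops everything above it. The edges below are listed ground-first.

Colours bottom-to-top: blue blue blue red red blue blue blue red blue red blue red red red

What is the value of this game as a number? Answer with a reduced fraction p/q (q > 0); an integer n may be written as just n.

step 1: add blue to get b; options L={ 0 } R={ none } gives 1
step 2: add blue to get bb; options L={ 0,1 } R={ none } gives 2
step 3: add blue to get bbb; options L={ 0,1,2 } R={ none } gives 3
step 4: add red to get bbbr; options L={ 0,1,2 } R={ 3 } gives 5/2
step 5: add red to get bbbrr; options L={ 0,1,2 } R={ 5/2,3 } gives 9/4
step 6: add blue to get bbbrrb; options L={ 0,1,2,9/4 } R={ 5/2,3 } gives 19/8
step 7: add blue to get bbbrrbb; options L={ 0,1,2,9/4,19/8 } R={ 5/2,3 } gives 39/16
step 8: add blue to get bbbrrbbb; options L={ 0,1,2,9/4,19/8,39/16 } R={ 5/2,3 } gives 79/32
step 9: add red to get bbbrrbbbr; options L={ 0,1,2,9/4,19/8,39/16 } R={ 79/32,5/2,3 } gives 157/64
step 10: add blue to get bbbrrbbbrb; options L={ 0,1,2,9/4,19/8,39/16,157/64 } R={ 79/32,5/2,3 } gives 315/128
step 11: add red to get bbbrrbbbrbr; options L={ 0,1,2,9/4,19/8,39/16,157/64 } R={ 315/128,79/32,5/2,3 } gives 629/256
step 12: add blue to get bbbrrbbbrbrb; options L={ 0,1,2,9/4,19/8,39/16,157/64,629/256 } R={ 315/128,79/32,5/2,3 } gives 1259/512
step 13: add red to get bbbrrbbbrbrbr; options L={ 0,1,2,9/4,19/8,39/16,157/64,629/256 } R={ 1259/512,315/128,79/32,5/2,3 } gives 2517/1024
step 14: add red to get bbbrrbbbrbrbrr; options L={ 0,1,2,9/4,19/8,39/16,157/64,629/256 } R={ 2517/1024,1259/512,315/128,79/32,5/2,3 } gives 5033/2048
step 15: add red to get bbbrrbbbrbrbrrr; options L={ 0,1,2,9/4,19/8,39/16,157/64,629/256 } R={ 5033/2048,2517/1024,1259/512,315/128,79/32,5/2,3 } gives 10065/4096

10065/4096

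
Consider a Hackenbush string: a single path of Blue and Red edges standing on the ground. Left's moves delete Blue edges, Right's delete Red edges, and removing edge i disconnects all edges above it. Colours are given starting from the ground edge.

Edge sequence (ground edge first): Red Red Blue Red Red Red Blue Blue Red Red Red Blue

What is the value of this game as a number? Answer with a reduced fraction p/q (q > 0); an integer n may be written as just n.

-1949/1024

step 1: add Red to get R; options L={ ∅ } R={ 0 } gives -1
step 2: add Red to get RR; options L={ ∅ } R={ -1, 0 } gives -2
step 3: add Blue to get RRB; options L={ -2 } R={ -1, 0 } gives -3/2
step 4: add Red to get RRBR; options L={ -2 } R={ -3/2, -1, 0 } gives -7/4
step 5: add Red to get RRBRR; options L={ -2 } R={ -7/4, -3/2, -1, 0 } gives -15/8
step 6: add Red to get RRBRRR; options L={ -2 } R={ -15/8, -7/4, -3/2, -1, 0 } gives -31/16
step 7: add Blue to get RRBRRRB; options L={ -2, -31/16 } R={ -15/8, -7/4, -3/2, -1, 0 } gives -61/32
step 8: add Blue to get RRBRRRBB; options L={ -2, -31/16, -61/32 } R={ -15/8, -7/4, -3/2, -1, 0 } gives -121/64
step 9: add Red to get RRBRRRBBR; options L={ -2, -31/16, -61/32 } R={ -121/64, -15/8, -7/4, -3/2, -1, 0 } gives -243/128
step 10: add Red to get RRBRRRBBRR; options L={ -2, -31/16, -61/32 } R={ -243/128, -121/64, -15/8, -7/4, -3/2, -1, 0 } gives -487/256
step 11: add Red to get RRBRRRBBRRR; options L={ -2, -31/16, -61/32 } R={ -487/256, -243/128, -121/64, -15/8, -7/4, -3/2, -1, 0 } gives -975/512
step 12: add Blue to get RRBRRRBBRRRB; options L={ -2, -31/16, -61/32, -975/512 } R={ -487/256, -243/128, -121/64, -15/8, -7/4, -3/2, -1, 0 } gives -1949/1024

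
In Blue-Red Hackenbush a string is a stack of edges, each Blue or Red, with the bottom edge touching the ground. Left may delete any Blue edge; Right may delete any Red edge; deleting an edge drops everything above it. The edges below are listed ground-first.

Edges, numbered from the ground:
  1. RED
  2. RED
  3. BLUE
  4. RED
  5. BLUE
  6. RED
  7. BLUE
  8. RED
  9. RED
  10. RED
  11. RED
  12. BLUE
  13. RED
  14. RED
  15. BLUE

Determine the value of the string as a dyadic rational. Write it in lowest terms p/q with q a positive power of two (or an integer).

-13805/8192

Prefix values for RED RED BLUE RED BLUE RED BLUE RED RED RED RED BLUE RED RED BLUE via {L|R} + simplicity:
step 1: add RED to get R; options L={ none } R={ 0 } → -1
step 2: add RED to get RR; options L={ none } R={ -1,0 } → -2
step 3: add BLUE to get RRB; options L={ -2 } R={ -1,0 } → -3/2
step 4: add RED to get RRBR; options L={ -2 } R={ -3/2,-1,0 } → -7/4
step 5: add BLUE to get RRBRB; options L={ -2,-7/4 } R={ -3/2,-1,0 } → -13/8
step 6: add RED to get RRBRBR; options L={ -2,-7/4 } R={ -13/8,-3/2,-1,0 } → -27/16
step 7: add BLUE to get RRBRBRB; options L={ -2,-7/4,-27/16 } R={ -13/8,-3/2,-1,0 } → -53/32
step 8: add RED to get RRBRBRBR; options L={ -2,-7/4,-27/16 } R={ -53/32,-13/8,-3/2,-1,0 } → -107/64
step 9: add RED to get RRBRBRBRR; options L={ -2,-7/4,-27/16 } R={ -107/64,-53/32,-13/8,-3/2,-1,0 } → -215/128
step 10: add RED to get RRBRBRBRRR; options L={ -2,-7/4,-27/16 } R={ -215/128,-107/64,-53/32,-13/8,-3/2,-1,0 } → -431/256
step 11: add RED to get RRBRBRBRRRR; options L={ -2,-7/4,-27/16 } R={ -431/256,-215/128,-107/64,-53/32,-13/8,-3/2,-1,0 } → -863/512
step 12: add BLUE to get RRBRBRBRRRRB; options L={ -2,-7/4,-27/16,-863/512 } R={ -431/256,-215/128,-107/64,-53/32,-13/8,-3/2,-1,0 } → -1725/1024
step 13: add RED to get RRBRBRBRRRRBR; options L={ -2,-7/4,-27/16,-863/512 } R={ -1725/1024,-431/256,-215/128,-107/64,-53/32,-13/8,-3/2,-1,0 } → -3451/2048
step 14: add RED to get RRBRBRBRRRRBRR; options L={ -2,-7/4,-27/16,-863/512 } R={ -3451/2048,-1725/1024,-431/256,-215/128,-107/64,-53/32,-13/8,-3/2,-1,0 } → -6903/4096
step 15: add BLUE to get RRBRBRBRRRRBRRB; options L={ -2,-7/4,-27/16,-863/512,-6903/4096 } R={ -3451/2048,-1725/1024,-431/256,-215/128,-107/64,-53/32,-13/8,-3/2,-1,0 } → -13805/8192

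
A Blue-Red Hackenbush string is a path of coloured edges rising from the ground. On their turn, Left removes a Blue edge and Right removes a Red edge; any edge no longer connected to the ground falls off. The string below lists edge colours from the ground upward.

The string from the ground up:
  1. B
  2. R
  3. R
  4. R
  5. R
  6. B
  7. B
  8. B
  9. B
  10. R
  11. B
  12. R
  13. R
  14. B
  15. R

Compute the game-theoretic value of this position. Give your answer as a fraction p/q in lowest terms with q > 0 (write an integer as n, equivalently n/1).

1957/16384

edge 1 of 15 (B): { 0 | — } → 1
edge 2 of 15 (R): { 0 | 1 } → 1/2
edge 3 of 15 (R): { 0 | 1/2,1 } → 1/4
edge 4 of 15 (R): { 0 | 1/4,1/2,1 } → 1/8
edge 5 of 15 (R): { 0 | 1/8,1/4,1/2,1 } → 1/16
edge 6 of 15 (B): { 0,1/16 | 1/8,1/4,1/2,1 } → 3/32
edge 7 of 15 (B): { 0,1/16,3/32 | 1/8,1/4,1/2,1 } → 7/64
edge 8 of 15 (B): { 0,1/16,3/32,7/64 | 1/8,1/4,1/2,1 } → 15/128
edge 9 of 15 (B): { 0,1/16,3/32,7/64,15/128 | 1/8,1/4,1/2,1 } → 31/256
edge 10 of 15 (R): { 0,1/16,3/32,7/64,15/128 | 31/256,1/8,1/4,1/2,1 } → 61/512
edge 11 of 15 (B): { 0,1/16,3/32,7/64,15/128,61/512 | 31/256,1/8,1/4,1/2,1 } → 123/1024
edge 12 of 15 (R): { 0,1/16,3/32,7/64,15/128,61/512 | 123/1024,31/256,1/8,1/4,1/2,1 } → 245/2048
edge 13 of 15 (R): { 0,1/16,3/32,7/64,15/128,61/512 | 245/2048,123/1024,31/256,1/8,1/4,1/2,1 } → 489/4096
edge 14 of 15 (B): { 0,1/16,3/32,7/64,15/128,61/512,489/4096 | 245/2048,123/1024,31/256,1/8,1/4,1/2,1 } → 979/8192
edge 15 of 15 (R): { 0,1/16,3/32,7/64,15/128,61/512,489/4096 | 979/8192,245/2048,123/1024,31/256,1/8,1/4,1/2,1 } → 1957/16384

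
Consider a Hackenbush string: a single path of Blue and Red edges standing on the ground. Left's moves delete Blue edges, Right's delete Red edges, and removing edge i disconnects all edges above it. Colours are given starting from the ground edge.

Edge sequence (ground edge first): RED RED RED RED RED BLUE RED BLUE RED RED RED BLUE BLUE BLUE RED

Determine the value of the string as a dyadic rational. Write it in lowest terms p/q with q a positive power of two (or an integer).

Build val(s[:k]) for k = 1..15, string s = RED RED RED RED RED BLUE RED BLUE RED RED RED BLUE BLUE BLUE RED.
1 of 15 · R · max L −∞ · min R 0 => -1
2 of 15 · RR · max L −∞ · min R -1 => -2
3 of 15 · RRR · max L −∞ · min R -2 => -3
4 of 15 · RRRR · max L −∞ · min R -3 => -4
5 of 15 · RRRRR · max L −∞ · min R -4 => -5
6 of 15 · RRRRRB · max L -5 · min R -4 => -9/2
7 of 15 · RRRRRBR · max L -5 · min R -9/2 => -19/4
8 of 15 · RRRRRBRB · max L -19/4 · min R -9/2 => -37/8
9 of 15 · RRRRRBRBR · max L -19/4 · min R -37/8 => -75/16
10 of 15 · RRRRRBRBRR · max L -19/4 · min R -75/16 => -151/32
11 of 15 · RRRRRBRBRRR · max L -19/4 · min R -151/32 => -303/64
12 of 15 · RRRRRBRBRRRB · max L -303/64 · min R -151/32 => -605/128
13 of 15 · RRRRRBRBRRRBB · max L -605/128 · min R -151/32 => -1209/256
14 of 15 · RRRRRBRBRRRBBB · max L -1209/256 · min R -151/32 => -2417/512
15 of 15 · RRRRRBRBRRRBBBR · max L -1209/256 · min R -2417/512 => -4835/1024

-4835/1024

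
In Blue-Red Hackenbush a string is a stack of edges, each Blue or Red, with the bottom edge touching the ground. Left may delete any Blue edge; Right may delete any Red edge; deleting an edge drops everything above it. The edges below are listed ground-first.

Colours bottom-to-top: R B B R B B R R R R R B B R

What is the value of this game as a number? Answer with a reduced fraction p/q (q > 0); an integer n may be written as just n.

Prefix values for R B B R B B R R R R R B B R via {L|R} + simplicity:
1 of 14 · R · max L −∞ · min R 0 so -1
2 of 14 · RB · max L -1 · min R 0 so -1/2
3 of 14 · RBB · max L -1/2 · min R 0 so -1/4
4 of 14 · RBBR · max L -1/2 · min R -1/4 so -3/8
5 of 14 · RBBRB · max L -3/8 · min R -1/4 so -5/16
6 of 14 · RBBRBB · max L -5/16 · min R -1/4 so -9/32
7 of 14 · RBBRBBR · max L -5/16 · min R -9/32 so -19/64
8 of 14 · RBBRBBRR · max L -5/16 · min R -19/64 so -39/128
9 of 14 · RBBRBBRRR · max L -5/16 · min R -39/128 so -79/256
10 of 14 · RBBRBBRRRR · max L -5/16 · min R -79/256 so -159/512
11 of 14 · RBBRBBRRRRR · max L -5/16 · min R -159/512 so -319/1024
12 of 14 · RBBRBBRRRRRB · max L -319/1024 · min R -159/512 so -637/2048
13 of 14 · RBBRBBRRRRRBB · max L -637/2048 · min R -159/512 so -1273/4096
14 of 14 · RBBRBBRRRRRBBR · max L -637/2048 · min R -1273/4096 so -2547/8192

-2547/8192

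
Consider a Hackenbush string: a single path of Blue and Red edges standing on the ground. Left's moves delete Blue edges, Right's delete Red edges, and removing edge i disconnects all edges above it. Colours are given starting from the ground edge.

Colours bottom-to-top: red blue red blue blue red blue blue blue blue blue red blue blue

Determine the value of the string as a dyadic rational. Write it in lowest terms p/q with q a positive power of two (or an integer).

-4617/8192

Prefix values for red blue red blue blue red blue blue blue blue blue red blue blue via {L|R} + simplicity:
step 1: add red to get r; options L={ (no moves) } R={ 0 } => -1
step 2: add blue to get rb; options L={ -1 } R={ 0 } => -1/2
step 3: add red to get rbr; options L={ -1 } R={ -1/2, 0 } => -3/4
step 4: add blue to get rbrb; options L={ -1, -3/4 } R={ -1/2, 0 } => -5/8
step 5: add blue to get rbrbb; options L={ -1, -3/4, -5/8 } R={ -1/2, 0 } => -9/16
step 6: add red to get rbrbbr; options L={ -1, -3/4, -5/8 } R={ -9/16, -1/2, 0 } => -19/32
step 7: add blue to get rbrbbrb; options L={ -1, -3/4, -5/8, -19/32 } R={ -9/16, -1/2, 0 } => -37/64
step 8: add blue to get rbrbbrbb; options L={ -1, -3/4, -5/8, -19/32, -37/64 } R={ -9/16, -1/2, 0 } => -73/128
step 9: add blue to get rbrbbrbbb; options L={ -1, -3/4, -5/8, -19/32, -37/64, -73/128 } R={ -9/16, -1/2, 0 } => -145/256
step 10: add blue to get rbrbbrbbbb; options L={ -1, -3/4, -5/8, -19/32, -37/64, -73/128, -145/256 } R={ -9/16, -1/2, 0 } => -289/512
step 11: add blue to get rbrbbrbbbbb; options L={ -1, -3/4, -5/8, -19/32, -37/64, -73/128, -145/256, -289/512 } R={ -9/16, -1/2, 0 } => -577/1024
step 12: add red to get rbrbbrbbbbbr; options L={ -1, -3/4, -5/8, -19/32, -37/64, -73/128, -145/256, -289/512 } R={ -577/1024, -9/16, -1/2, 0 } => -1155/2048
step 13: add blue to get rbrbbrbbbbbrb; options L={ -1, -3/4, -5/8, -19/32, -37/64, -73/128, -145/256, -289/512, -1155/2048 } R={ -577/1024, -9/16, -1/2, 0 } => -2309/4096
step 14: add blue to get rbrbbrbbbbbrbb; options L={ -1, -3/4, -5/8, -19/32, -37/64, -73/128, -145/256, -289/512, -1155/2048, -2309/4096 } R={ -577/1024, -9/16, -1/2, 0 } => -4617/8192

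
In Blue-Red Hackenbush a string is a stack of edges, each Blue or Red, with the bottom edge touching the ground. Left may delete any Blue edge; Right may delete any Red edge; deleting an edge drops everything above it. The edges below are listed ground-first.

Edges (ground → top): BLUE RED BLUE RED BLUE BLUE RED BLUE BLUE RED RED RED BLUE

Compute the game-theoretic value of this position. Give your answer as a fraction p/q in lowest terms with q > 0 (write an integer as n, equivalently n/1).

Recurse on prefixes of the 13-edge string BLUE RED BLUE RED BLUE BLUE RED BLUE BLUE RED RED RED BLUE:
B: Left { 0 }, Right {  } = simplest 1
BR: Left { 0 }, Right { 1 } = simplest 1/2
BRB: Left { 0; 1/2 }, Right { 1 } = simplest 3/4
BRBR: Left { 0; 1/2 }, Right { 3/4; 1 } = simplest 5/8
BRBRB: Left { 0; 1/2; 5/8 }, Right { 3/4; 1 } = simplest 11/16
BRBRBB: Left { 0; 1/2; 5/8; 11/16 }, Right { 3/4; 1 } = simplest 23/32
BRBRBBR: Left { 0; 1/2; 5/8; 11/16 }, Right { 23/32; 3/4; 1 } = simplest 45/64
BRBRBBRB: Left { 0; 1/2; 5/8; 11/16; 45/64 }, Right { 23/32; 3/4; 1 } = simplest 91/128
BRBRBBRBB: Left { 0; 1/2; 5/8; 11/16; 45/64; 91/128 }, Right { 23/32; 3/4; 1 } = simplest 183/256
BRBRBBRBBR: Left { 0; 1/2; 5/8; 11/16; 45/64; 91/128 }, Right { 183/256; 23/32; 3/4; 1 } = simplest 365/512
BRBRBBRBBRR: Left { 0; 1/2; 5/8; 11/16; 45/64; 91/128 }, Right { 365/512; 183/256; 23/32; 3/4; 1 } = simplest 729/1024
BRBRBBRBBRRR: Left { 0; 1/2; 5/8; 11/16; 45/64; 91/128 }, Right { 729/1024; 365/512; 183/256; 23/32; 3/4; 1 } = simplest 1457/2048
BRBRBBRBBRRRB: Left { 0; 1/2; 5/8; 11/16; 45/64; 91/128; 1457/2048 }, Right { 729/1024; 365/512; 183/256; 23/32; 3/4; 1 } = simplest 2915/4096

2915/4096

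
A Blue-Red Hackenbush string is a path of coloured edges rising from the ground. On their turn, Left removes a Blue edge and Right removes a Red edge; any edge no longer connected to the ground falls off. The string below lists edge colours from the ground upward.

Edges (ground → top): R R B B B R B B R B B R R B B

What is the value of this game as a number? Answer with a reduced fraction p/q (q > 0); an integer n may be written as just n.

1 of 15 · R · max L −∞ · min R 0 -> -1
2 of 15 · RR · max L −∞ · min R -1 -> -2
3 of 15 · RRB · max L -2 · min R -1 -> -3/2
4 of 15 · RRBB · max L -3/2 · min R -1 -> -5/4
5 of 15 · RRBBB · max L -5/4 · min R -1 -> -9/8
6 of 15 · RRBBBR · max L -5/4 · min R -9/8 -> -19/16
7 of 15 · RRBBBRB · max L -19/16 · min R -9/8 -> -37/32
8 of 15 · RRBBBRBB · max L -37/32 · min R -9/8 -> -73/64
9 of 15 · RRBBBRBBR · max L -37/32 · min R -73/64 -> -147/128
10 of 15 · RRBBBRBBRB · max L -147/128 · min R -73/64 -> -293/256
11 of 15 · RRBBBRBBRBB · max L -293/256 · min R -73/64 -> -585/512
12 of 15 · RRBBBRBBRBBR · max L -293/256 · min R -585/512 -> -1171/1024
13 of 15 · RRBBBRBBRBBRR · max L -293/256 · min R -1171/1024 -> -2343/2048
14 of 15 · RRBBBRBBRBBRRB · max L -2343/2048 · min R -1171/1024 -> -4685/4096
15 of 15 · RRBBBRBBRBBRRBB · max L -4685/4096 · min R -1171/1024 -> -9369/8192

-9369/8192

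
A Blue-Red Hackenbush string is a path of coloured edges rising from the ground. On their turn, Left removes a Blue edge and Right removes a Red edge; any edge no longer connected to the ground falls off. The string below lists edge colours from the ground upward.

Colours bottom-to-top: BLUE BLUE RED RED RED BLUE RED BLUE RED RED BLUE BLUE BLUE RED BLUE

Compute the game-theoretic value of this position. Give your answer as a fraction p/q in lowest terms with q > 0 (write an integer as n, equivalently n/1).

9531/8192

Build val(s[:k]) for k = 1..15, string s = BLUE BLUE RED RED RED BLUE RED BLUE RED RED BLUE BLUE BLUE RED BLUE.
step 1: add BLUE to get B; options L={ 0 } R={ ∅ } gives 1
step 2: add BLUE to get BB; options L={ 0; 1 } R={ ∅ } gives 2
step 3: add RED to get BBR; options L={ 0; 1 } R={ 2 } gives 3/2
step 4: add RED to get BBRR; options L={ 0; 1 } R={ 3/2; 2 } gives 5/4
step 5: add RED to get BBRRR; options L={ 0; 1 } R={ 5/4; 3/2; 2 } gives 9/8
step 6: add BLUE to get BBRRRB; options L={ 0; 1; 9/8 } R={ 5/4; 3/2; 2 } gives 19/16
step 7: add RED to get BBRRRBR; options L={ 0; 1; 9/8 } R={ 19/16; 5/4; 3/2; 2 } gives 37/32
step 8: add BLUE to get BBRRRBRB; options L={ 0; 1; 9/8; 37/32 } R={ 19/16; 5/4; 3/2; 2 } gives 75/64
step 9: add RED to get BBRRRBRBR; options L={ 0; 1; 9/8; 37/32 } R={ 75/64; 19/16; 5/4; 3/2; 2 } gives 149/128
step 10: add RED to get BBRRRBRBRR; options L={ 0; 1; 9/8; 37/32 } R={ 149/128; 75/64; 19/16; 5/4; 3/2; 2 } gives 297/256
step 11: add BLUE to get BBRRRBRBRRB; options L={ 0; 1; 9/8; 37/32; 297/256 } R={ 149/128; 75/64; 19/16; 5/4; 3/2; 2 } gives 595/512
step 12: add BLUE to get BBRRRBRBRRBB; options L={ 0; 1; 9/8; 37/32; 297/256; 595/512 } R={ 149/128; 75/64; 19/16; 5/4; 3/2; 2 } gives 1191/1024
step 13: add BLUE to get BBRRRBRBRRBBB; options L={ 0; 1; 9/8; 37/32; 297/256; 595/512; 1191/1024 } R={ 149/128; 75/64; 19/16; 5/4; 3/2; 2 } gives 2383/2048
step 14: add RED to get BBRRRBRBRRBBBR; options L={ 0; 1; 9/8; 37/32; 297/256; 595/512; 1191/1024 } R={ 2383/2048; 149/128; 75/64; 19/16; 5/4; 3/2; 2 } gives 4765/4096
step 15: add BLUE to get BBRRRBRBRRBBBRB; options L={ 0; 1; 9/8; 37/32; 297/256; 595/512; 1191/1024; 4765/4096 } R={ 2383/2048; 149/128; 75/64; 19/16; 5/4; 3/2; 2 } gives 9531/8192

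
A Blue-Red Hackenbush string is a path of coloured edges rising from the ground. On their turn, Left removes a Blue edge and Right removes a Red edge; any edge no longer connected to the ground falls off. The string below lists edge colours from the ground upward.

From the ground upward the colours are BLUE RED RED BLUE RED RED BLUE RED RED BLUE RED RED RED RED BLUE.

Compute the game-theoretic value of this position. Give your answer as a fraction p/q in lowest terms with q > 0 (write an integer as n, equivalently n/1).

step 1: add BLUE to get B; options L={ 0 } R={ none } ⇒ 1
step 2: add RED to get BR; options L={ 0 } R={ 1 } ⇒ 1/2
step 3: add RED to get BRR; options L={ 0 } R={ 1/2,1 } ⇒ 1/4
step 4: add BLUE to get BRRB; options L={ 0,1/4 } R={ 1/2,1 } ⇒ 3/8
step 5: add RED to get BRRBR; options L={ 0,1/4 } R={ 3/8,1/2,1 } ⇒ 5/16
step 6: add RED to get BRRBRR; options L={ 0,1/4 } R={ 5/16,3/8,1/2,1 } ⇒ 9/32
step 7: add BLUE to get BRRBRRB; options L={ 0,1/4,9/32 } R={ 5/16,3/8,1/2,1 } ⇒ 19/64
step 8: add RED to get BRRBRRBR; options L={ 0,1/4,9/32 } R={ 19/64,5/16,3/8,1/2,1 } ⇒ 37/128
step 9: add RED to get BRRBRRBRR; options L={ 0,1/4,9/32 } R={ 37/128,19/64,5/16,3/8,1/2,1 } ⇒ 73/256
step 10: add BLUE to get BRRBRRBRRB; options L={ 0,1/4,9/32,73/256 } R={ 37/128,19/64,5/16,3/8,1/2,1 } ⇒ 147/512
step 11: add RED to get BRRBRRBRRBR; options L={ 0,1/4,9/32,73/256 } R={ 147/512,37/128,19/64,5/16,3/8,1/2,1 } ⇒ 293/1024
step 12: add RED to get BRRBRRBRRBRR; options L={ 0,1/4,9/32,73/256 } R={ 293/1024,147/512,37/128,19/64,5/16,3/8,1/2,1 } ⇒ 585/2048
step 13: add RED to get BRRBRRBRRBRRR; options L={ 0,1/4,9/32,73/256 } R={ 585/2048,293/1024,147/512,37/128,19/64,5/16,3/8,1/2,1 } ⇒ 1169/4096
step 14: add RED to get BRRBRRBRRBRRRR; options L={ 0,1/4,9/32,73/256 } R={ 1169/4096,585/2048,293/1024,147/512,37/128,19/64,5/16,3/8,1/2,1 } ⇒ 2337/8192
step 15: add BLUE to get BRRBRRBRRBRRRRB; options L={ 0,1/4,9/32,73/256,2337/8192 } R={ 1169/4096,585/2048,293/1024,147/512,37/128,19/64,5/16,3/8,1/2,1 } ⇒ 4675/16384

4675/16384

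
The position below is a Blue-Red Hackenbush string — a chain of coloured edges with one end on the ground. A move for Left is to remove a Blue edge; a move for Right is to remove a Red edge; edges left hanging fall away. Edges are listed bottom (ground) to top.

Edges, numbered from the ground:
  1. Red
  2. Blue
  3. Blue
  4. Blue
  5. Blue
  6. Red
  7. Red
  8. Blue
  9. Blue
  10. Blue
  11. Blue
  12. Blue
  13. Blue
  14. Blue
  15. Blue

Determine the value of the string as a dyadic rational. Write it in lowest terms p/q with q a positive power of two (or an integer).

-1537/16384

step 1: add Red to get R; options L={  } R={ 0 } — -1
step 2: add Blue to get RB; options L={ -1 } R={ 0 } — -1/2
step 3: add Blue to get RBB; options L={ -1,-1/2 } R={ 0 } — -1/4
step 4: add Blue to get RBBB; options L={ -1,-1/2,-1/4 } R={ 0 } — -1/8
step 5: add Blue to get RBBBB; options L={ -1,-1/2,-1/4,-1/8 } R={ 0 } — -1/16
step 6: add Red to get RBBBBR; options L={ -1,-1/2,-1/4,-1/8 } R={ -1/16,0 } — -3/32
step 7: add Red to get RBBBBRR; options L={ -1,-1/2,-1/4,-1/8 } R={ -3/32,-1/16,0 } — -7/64
step 8: add Blue to get RBBBBRRB; options L={ -1,-1/2,-1/4,-1/8,-7/64 } R={ -3/32,-1/16,0 } — -13/128
step 9: add Blue to get RBBBBRRBB; options L={ -1,-1/2,-1/4,-1/8,-7/64,-13/128 } R={ -3/32,-1/16,0 } — -25/256
step 10: add Blue to get RBBBBRRBBB; options L={ -1,-1/2,-1/4,-1/8,-7/64,-13/128,-25/256 } R={ -3/32,-1/16,0 } — -49/512
step 11: add Blue to get RBBBBRRBBBB; options L={ -1,-1/2,-1/4,-1/8,-7/64,-13/128,-25/256,-49/512 } R={ -3/32,-1/16,0 } — -97/1024
step 12: add Blue to get RBBBBRRBBBBB; options L={ -1,-1/2,-1/4,-1/8,-7/64,-13/128,-25/256,-49/512,-97/1024 } R={ -3/32,-1/16,0 } — -193/2048
step 13: add Blue to get RBBBBRRBBBBBB; options L={ -1,-1/2,-1/4,-1/8,-7/64,-13/128,-25/256,-49/512,-97/1024,-193/2048 } R={ -3/32,-1/16,0 } — -385/4096
step 14: add Blue to get RBBBBRRBBBBBBB; options L={ -1,-1/2,-1/4,-1/8,-7/64,-13/128,-25/256,-49/512,-97/1024,-193/2048,-385/4096 } R={ -3/32,-1/16,0 } — -769/8192
step 15: add Blue to get RBBBBRRBBBBBBBB; options L={ -1,-1/2,-1/4,-1/8,-7/64,-13/128,-25/256,-49/512,-97/1024,-193/2048,-385/4096,-769/8192 } R={ -3/32,-1/16,0 } — -1537/16384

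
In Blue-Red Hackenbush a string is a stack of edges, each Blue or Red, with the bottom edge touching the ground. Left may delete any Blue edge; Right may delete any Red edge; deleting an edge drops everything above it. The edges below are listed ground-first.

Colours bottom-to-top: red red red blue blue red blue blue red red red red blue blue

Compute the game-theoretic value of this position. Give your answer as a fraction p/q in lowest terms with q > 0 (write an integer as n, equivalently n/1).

Recurse on prefixes of the 14-edge string red red red blue blue red blue blue red red red red blue blue:
1 of 14 · r · max L −∞ · min R 0 = -1
2 of 14 · rr · max L −∞ · min R -1 = -2
3 of 14 · rrr · max L −∞ · min R -2 = -3
4 of 14 · rrrb · max L -3 · min R -2 = -5/2
5 of 14 · rrrbb · max L -5/2 · min R -2 = -9/4
6 of 14 · rrrbbr · max L -5/2 · min R -9/4 = -19/8
7 of 14 · rrrbbrb · max L -19/8 · min R -9/4 = -37/16
8 of 14 · rrrbbrbb · max L -37/16 · min R -9/4 = -73/32
9 of 14 · rrrbbrbbr · max L -37/16 · min R -73/32 = -147/64
10 of 14 · rrrbbrbbrr · max L -37/16 · min R -147/64 = -295/128
11 of 14 · rrrbbrbbrrr · max L -37/16 · min R -295/128 = -591/256
12 of 14 · rrrbbrbbrrrr · max L -37/16 · min R -591/256 = -1183/512
13 of 14 · rrrbbrbbrrrrb · max L -1183/512 · min R -591/256 = -2365/1024
14 of 14 · rrrbbrbbrrrrbb · max L -2365/1024 · min R -591/256 = -4729/2048

-4729/2048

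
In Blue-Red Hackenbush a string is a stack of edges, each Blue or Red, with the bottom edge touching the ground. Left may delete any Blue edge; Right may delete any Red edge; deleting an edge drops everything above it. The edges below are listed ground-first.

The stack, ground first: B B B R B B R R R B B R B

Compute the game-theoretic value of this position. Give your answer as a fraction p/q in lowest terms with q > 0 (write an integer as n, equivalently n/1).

2843/1024

Prefix values for B B B R B B R R R B B R B via {L|R} + simplicity:
g(B) = { 0 | · } → 1
g(BB) = { 0; 1 | · } → 2
g(BBB) = { 0; 1; 2 | · } → 3
g(BBBR) = { 0; 1; 2 | 3 } → 5/2
g(BBBRB) = { 0; 1; 2; 5/2 | 3 } → 11/4
g(BBBRBB) = { 0; 1; 2; 5/2; 11/4 | 3 } → 23/8
g(BBBRBBR) = { 0; 1; 2; 5/2; 11/4 | 23/8; 3 } → 45/16
g(BBBRBBRR) = { 0; 1; 2; 5/2; 11/4 | 45/16; 23/8; 3 } → 89/32
g(BBBRBBRRR) = { 0; 1; 2; 5/2; 11/4 | 89/32; 45/16; 23/8; 3 } → 177/64
g(BBBRBBRRRB) = { 0; 1; 2; 5/2; 11/4; 177/64 | 89/32; 45/16; 23/8; 3 } → 355/128
g(BBBRBBRRRBB) = { 0; 1; 2; 5/2; 11/4; 177/64; 355/128 | 89/32; 45/16; 23/8; 3 } → 711/256
g(BBBRBBRRRBBR) = { 0; 1; 2; 5/2; 11/4; 177/64; 355/128 | 711/256; 89/32; 45/16; 23/8; 3 } → 1421/512
g(BBBRBBRRRBBRB) = { 0; 1; 2; 5/2; 11/4; 177/64; 355/128; 1421/512 | 711/256; 89/32; 45/16; 23/8; 3 } → 2843/1024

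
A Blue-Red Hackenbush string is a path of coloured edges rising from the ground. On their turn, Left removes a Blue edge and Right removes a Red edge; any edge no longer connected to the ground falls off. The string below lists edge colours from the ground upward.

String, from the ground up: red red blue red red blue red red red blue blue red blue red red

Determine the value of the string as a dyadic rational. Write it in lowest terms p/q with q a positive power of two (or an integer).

-15255/8192

Recurse on prefixes of the 15-edge string red red blue red red blue red red red blue blue red blue red red:
v_1 [r]  L=[·]  R=[0]  — -1
v_2 [rr]  L=[·]  R=[-1,0]  — -2
v_3 [rrb]  L=[-2]  R=[-1,0]  — -3/2
v_4 [rrbr]  L=[-2]  R=[-3/2,-1,0]  — -7/4
v_5 [rrbrr]  L=[-2]  R=[-7/4,-3/2,-1,0]  — -15/8
v_6 [rrbrrb]  L=[-2,-15/8]  R=[-7/4,-3/2,-1,0]  — -29/16
v_7 [rrbrrbr]  L=[-2,-15/8]  R=[-29/16,-7/4,-3/2,-1,0]  — -59/32
v_8 [rrbrrbrr]  L=[-2,-15/8]  R=[-59/32,-29/16,-7/4,-3/2,-1,0]  — -119/64
v_9 [rrbrrbrrr]  L=[-2,-15/8]  R=[-119/64,-59/32,-29/16,-7/4,-3/2,-1,0]  — -239/128
v_10 [rrbrrbrrrb]  L=[-2,-15/8,-239/128]  R=[-119/64,-59/32,-29/16,-7/4,-3/2,-1,0]  — -477/256
v_11 [rrbrrbrrrbb]  L=[-2,-15/8,-239/128,-477/256]  R=[-119/64,-59/32,-29/16,-7/4,-3/2,-1,0]  — -953/512
v_12 [rrbrrbrrrbbr]  L=[-2,-15/8,-239/128,-477/256]  R=[-953/512,-119/64,-59/32,-29/16,-7/4,-3/2,-1,0]  — -1907/1024
v_13 [rrbrrbrrrbbrb]  L=[-2,-15/8,-239/128,-477/256,-1907/1024]  R=[-953/512,-119/64,-59/32,-29/16,-7/4,-3/2,-1,0]  — -3813/2048
v_14 [rrbrrbrrrbbrbr]  L=[-2,-15/8,-239/128,-477/256,-1907/1024]  R=[-3813/2048,-953/512,-119/64,-59/32,-29/16,-7/4,-3/2,-1,0]  — -7627/4096
v_15 [rrbrrbrrrbbrbrr]  L=[-2,-15/8,-239/128,-477/256,-1907/1024]  R=[-7627/4096,-3813/2048,-953/512,-119/64,-59/32,-29/16,-7/4,-3/2,-1,0]  — -15255/8192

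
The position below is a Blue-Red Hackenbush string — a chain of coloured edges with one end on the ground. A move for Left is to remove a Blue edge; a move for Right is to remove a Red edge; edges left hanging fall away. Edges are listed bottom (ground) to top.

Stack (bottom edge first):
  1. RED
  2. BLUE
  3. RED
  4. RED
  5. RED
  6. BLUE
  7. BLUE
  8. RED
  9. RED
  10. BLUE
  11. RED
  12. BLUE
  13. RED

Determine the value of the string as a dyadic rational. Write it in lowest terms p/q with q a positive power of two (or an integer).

-3691/4096

1 of 13 · R · max L −∞ · min R 0 so -1
2 of 13 · RB · max L -1 · min R 0 so -1/2
3 of 13 · RBR · max L -1 · min R -1/2 so -3/4
4 of 13 · RBRR · max L -1 · min R -3/4 so -7/8
5 of 13 · RBRRR · max L -1 · min R -7/8 so -15/16
6 of 13 · RBRRRB · max L -15/16 · min R -7/8 so -29/32
7 of 13 · RBRRRBB · max L -29/32 · min R -7/8 so -57/64
8 of 13 · RBRRRBBR · max L -29/32 · min R -57/64 so -115/128
9 of 13 · RBRRRBBRR · max L -29/32 · min R -115/128 so -231/256
10 of 13 · RBRRRBBRRB · max L -231/256 · min R -115/128 so -461/512
11 of 13 · RBRRRBBRRBR · max L -231/256 · min R -461/512 so -923/1024
12 of 13 · RBRRRBBRRBRB · max L -923/1024 · min R -461/512 so -1845/2048
13 of 13 · RBRRRBBRRBRBR · max L -923/1024 · min R -1845/2048 so -3691/4096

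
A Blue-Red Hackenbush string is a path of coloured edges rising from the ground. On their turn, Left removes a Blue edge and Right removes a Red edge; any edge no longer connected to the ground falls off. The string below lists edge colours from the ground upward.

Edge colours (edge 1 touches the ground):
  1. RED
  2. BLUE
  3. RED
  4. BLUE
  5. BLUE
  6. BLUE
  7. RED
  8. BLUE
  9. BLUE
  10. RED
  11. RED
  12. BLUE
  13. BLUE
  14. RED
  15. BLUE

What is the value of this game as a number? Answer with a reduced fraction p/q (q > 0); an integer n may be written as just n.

Build G(s[:k]) for k = 1..15, string s = RED BLUE RED BLUE BLUE BLUE RED BLUE BLUE RED RED BLUE BLUE RED BLUE.
step 1: add RED to get R; options L={ (no moves) } R={ 0 } — -1
step 2: add BLUE to get RB; options L={ -1 } R={ 0 } — -1/2
step 3: add RED to get RBR; options L={ -1 } R={ -1/2, 0 } — -3/4
step 4: add BLUE to get RBRB; options L={ -1, -3/4 } R={ -1/2, 0 } — -5/8
step 5: add BLUE to get RBRBB; options L={ -1, -3/4, -5/8 } R={ -1/2, 0 } — -9/16
step 6: add BLUE to get RBRBBB; options L={ -1, -3/4, -5/8, -9/16 } R={ -1/2, 0 } — -17/32
step 7: add RED to get RBRBBBR; options L={ -1, -3/4, -5/8, -9/16 } R={ -17/32, -1/2, 0 } — -35/64
step 8: add BLUE to get RBRBBBRB; options L={ -1, -3/4, -5/8, -9/16, -35/64 } R={ -17/32, -1/2, 0 } — -69/128
step 9: add BLUE to get RBRBBBRBB; options L={ -1, -3/4, -5/8, -9/16, -35/64, -69/128 } R={ -17/32, -1/2, 0 } — -137/256
step 10: add RED to get RBRBBBRBBR; options L={ -1, -3/4, -5/8, -9/16, -35/64, -69/128 } R={ -137/256, -17/32, -1/2, 0 } — -275/512
step 11: add RED to get RBRBBBRBBRR; options L={ -1, -3/4, -5/8, -9/16, -35/64, -69/128 } R={ -275/512, -137/256, -17/32, -1/2, 0 } — -551/1024
step 12: add BLUE to get RBRBBBRBBRRB; options L={ -1, -3/4, -5/8, -9/16, -35/64, -69/128, -551/1024 } R={ -275/512, -137/256, -17/32, -1/2, 0 } — -1101/2048
step 13: add BLUE to get RBRBBBRBBRRBB; options L={ -1, -3/4, -5/8, -9/16, -35/64, -69/128, -551/1024, -1101/2048 } R={ -275/512, -137/256, -17/32, -1/2, 0 } — -2201/4096
step 14: add RED to get RBRBBBRBBRRBBR; options L={ -1, -3/4, -5/8, -9/16, -35/64, -69/128, -551/1024, -1101/2048 } R={ -2201/4096, -275/512, -137/256, -17/32, -1/2, 0 } — -4403/8192
step 15: add BLUE to get RBRBBBRBBRRBBRB; options L={ -1, -3/4, -5/8, -9/16, -35/64, -69/128, -551/1024, -1101/2048, -4403/8192 } R={ -2201/4096, -275/512, -137/256, -17/32, -1/2, 0 } — -8805/16384

-8805/16384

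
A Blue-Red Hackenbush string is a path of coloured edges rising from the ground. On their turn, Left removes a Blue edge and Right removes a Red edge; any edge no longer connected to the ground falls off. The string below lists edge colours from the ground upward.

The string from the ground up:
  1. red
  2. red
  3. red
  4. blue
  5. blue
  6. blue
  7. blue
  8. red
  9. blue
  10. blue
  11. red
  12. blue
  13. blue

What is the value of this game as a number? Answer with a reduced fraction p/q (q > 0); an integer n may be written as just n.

-2121/1024

Recurse on prefixes of the 13-edge string red red red blue blue blue blue red blue blue red blue blue:
val(r) = { — | 0 } ⇒ -1
val(rr) = { — | -1 0 } ⇒ -2
val(rrr) = { — | -2 -1 0 } ⇒ -3
val(rrrb) = { -3 | -2 -1 0 } ⇒ -5/2
val(rrrbb) = { -3 -5/2 | -2 -1 0 } ⇒ -9/4
val(rrrbbb) = { -3 -5/2 -9/4 | -2 -1 0 } ⇒ -17/8
val(rrrbbbb) = { -3 -5/2 -9/4 -17/8 | -2 -1 0 } ⇒ -33/16
val(rrrbbbbr) = { -3 -5/2 -9/4 -17/8 | -33/16 -2 -1 0 } ⇒ -67/32
val(rrrbbbbrb) = { -3 -5/2 -9/4 -17/8 -67/32 | -33/16 -2 -1 0 } ⇒ -133/64
val(rrrbbbbrbb) = { -3 -5/2 -9/4 -17/8 -67/32 -133/64 | -33/16 -2 -1 0 } ⇒ -265/128
val(rrrbbbbrbbr) = { -3 -5/2 -9/4 -17/8 -67/32 -133/64 | -265/128 -33/16 -2 -1 0 } ⇒ -531/256
val(rrrbbbbrbbrb) = { -3 -5/2 -9/4 -17/8 -67/32 -133/64 -531/256 | -265/128 -33/16 -2 -1 0 } ⇒ -1061/512
val(rrrbbbbrbbrbb) = { -3 -5/2 -9/4 -17/8 -67/32 -133/64 -531/256 -1061/512 | -265/128 -33/16 -2 -1 0 } ⇒ -2121/1024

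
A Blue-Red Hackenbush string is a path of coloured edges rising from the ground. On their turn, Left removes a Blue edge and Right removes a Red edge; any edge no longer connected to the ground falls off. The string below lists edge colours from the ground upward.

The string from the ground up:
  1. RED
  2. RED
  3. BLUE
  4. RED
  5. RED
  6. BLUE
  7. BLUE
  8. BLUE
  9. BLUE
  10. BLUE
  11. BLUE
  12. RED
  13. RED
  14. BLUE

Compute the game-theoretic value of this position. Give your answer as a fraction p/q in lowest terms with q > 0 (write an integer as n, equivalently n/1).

-7181/4096

step 1: add RED to get R; options L={ none } R={ 0 } so -1
step 2: add RED to get RR; options L={ none } R={ -1; 0 } so -2
step 3: add BLUE to get RRB; options L={ -2 } R={ -1; 0 } so -3/2
step 4: add RED to get RRBR; options L={ -2 } R={ -3/2; -1; 0 } so -7/4
step 5: add RED to get RRBRR; options L={ -2 } R={ -7/4; -3/2; -1; 0 } so -15/8
step 6: add BLUE to get RRBRRB; options L={ -2; -15/8 } R={ -7/4; -3/2; -1; 0 } so -29/16
step 7: add BLUE to get RRBRRBB; options L={ -2; -15/8; -29/16 } R={ -7/4; -3/2; -1; 0 } so -57/32
step 8: add BLUE to get RRBRRBBB; options L={ -2; -15/8; -29/16; -57/32 } R={ -7/4; -3/2; -1; 0 } so -113/64
step 9: add BLUE to get RRBRRBBBB; options L={ -2; -15/8; -29/16; -57/32; -113/64 } R={ -7/4; -3/2; -1; 0 } so -225/128
step 10: add BLUE to get RRBRRBBBBB; options L={ -2; -15/8; -29/16; -57/32; -113/64; -225/128 } R={ -7/4; -3/2; -1; 0 } so -449/256
step 11: add BLUE to get RRBRRBBBBBB; options L={ -2; -15/8; -29/16; -57/32; -113/64; -225/128; -449/256 } R={ -7/4; -3/2; -1; 0 } so -897/512
step 12: add RED to get RRBRRBBBBBBR; options L={ -2; -15/8; -29/16; -57/32; -113/64; -225/128; -449/256 } R={ -897/512; -7/4; -3/2; -1; 0 } so -1795/1024
step 13: add RED to get RRBRRBBBBBBRR; options L={ -2; -15/8; -29/16; -57/32; -113/64; -225/128; -449/256 } R={ -1795/1024; -897/512; -7/4; -3/2; -1; 0 } so -3591/2048
step 14: add BLUE to get RRBRRBBBBBBRRB; options L={ -2; -15/8; -29/16; -57/32; -113/64; -225/128; -449/256; -3591/2048 } R={ -1795/1024; -897/512; -7/4; -3/2; -1; 0 } so -7181/4096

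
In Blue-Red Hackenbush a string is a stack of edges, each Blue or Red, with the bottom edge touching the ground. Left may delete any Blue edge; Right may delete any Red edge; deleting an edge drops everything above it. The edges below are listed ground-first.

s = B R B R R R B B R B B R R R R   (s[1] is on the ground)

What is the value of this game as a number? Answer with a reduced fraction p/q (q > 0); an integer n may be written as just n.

9057/16384

B: Left { 0 }, Right { (no moves) } — simplest 1
BR: Left { 0 }, Right { 1 } — simplest 1/2
BRB: Left { 0 1/2 }, Right { 1 } — simplest 3/4
BRBR: Left { 0 1/2 }, Right { 3/4 1 } — simplest 5/8
BRBRR: Left { 0 1/2 }, Right { 5/8 3/4 1 } — simplest 9/16
BRBRRR: Left { 0 1/2 }, Right { 9/16 5/8 3/4 1 } — simplest 17/32
BRBRRRB: Left { 0 1/2 17/32 }, Right { 9/16 5/8 3/4 1 } — simplest 35/64
BRBRRRBB: Left { 0 1/2 17/32 35/64 }, Right { 9/16 5/8 3/4 1 } — simplest 71/128
BRBRRRBBR: Left { 0 1/2 17/32 35/64 }, Right { 71/128 9/16 5/8 3/4 1 } — simplest 141/256
BRBRRRBBRB: Left { 0 1/2 17/32 35/64 141/256 }, Right { 71/128 9/16 5/8 3/4 1 } — simplest 283/512
BRBRRRBBRBB: Left { 0 1/2 17/32 35/64 141/256 283/512 }, Right { 71/128 9/16 5/8 3/4 1 } — simplest 567/1024
BRBRRRBBRBBR: Left { 0 1/2 17/32 35/64 141/256 283/512 }, Right { 567/1024 71/128 9/16 5/8 3/4 1 } — simplest 1133/2048
BRBRRRBBRBBRR: Left { 0 1/2 17/32 35/64 141/256 283/512 }, Right { 1133/2048 567/1024 71/128 9/16 5/8 3/4 1 } — simplest 2265/4096
BRBRRRBBRBBRRR: Left { 0 1/2 17/32 35/64 141/256 283/512 }, Right { 2265/4096 1133/2048 567/1024 71/128 9/16 5/8 3/4 1 } — simplest 4529/8192
BRBRRRBBRBBRRRR: Left { 0 1/2 17/32 35/64 141/256 283/512 }, Right { 4529/8192 2265/4096 1133/2048 567/1024 71/128 9/16 5/8 3/4 1 } — simplest 9057/16384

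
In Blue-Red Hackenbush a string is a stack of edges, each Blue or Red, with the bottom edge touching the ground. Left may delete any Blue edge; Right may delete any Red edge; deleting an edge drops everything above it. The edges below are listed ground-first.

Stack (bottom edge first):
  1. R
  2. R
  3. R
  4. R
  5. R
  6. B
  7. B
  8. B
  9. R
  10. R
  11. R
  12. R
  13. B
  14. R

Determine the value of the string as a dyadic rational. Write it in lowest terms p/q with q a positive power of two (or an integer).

-2171/512

Build g(s[:k]) for k = 1..14, string s = R R R R R B B B R R R R B R.
R: Left { none }, Right { 0 } => simplest -1
RR: Left { none }, Right { -1 0 } => simplest -2
RRR: Left { none }, Right { -2 -1 0 } => simplest -3
RRRR: Left { none }, Right { -3 -2 -1 0 } => simplest -4
RRRRR: Left { none }, Right { -4 -3 -2 -1 0 } => simplest -5
RRRRRB: Left { -5 }, Right { -4 -3 -2 -1 0 } => simplest -9/2
RRRRRBB: Left { -5 -9/2 }, Right { -4 -3 -2 -1 0 } => simplest -17/4
RRRRRBBB: Left { -5 -9/2 -17/4 }, Right { -4 -3 -2 -1 0 } => simplest -33/8
RRRRRBBBR: Left { -5 -9/2 -17/4 }, Right { -33/8 -4 -3 -2 -1 0 } => simplest -67/16
RRRRRBBBRR: Left { -5 -9/2 -17/4 }, Right { -67/16 -33/8 -4 -3 -2 -1 0 } => simplest -135/32
RRRRRBBBRRR: Left { -5 -9/2 -17/4 }, Right { -135/32 -67/16 -33/8 -4 -3 -2 -1 0 } => simplest -271/64
RRRRRBBBRRRR: Left { -5 -9/2 -17/4 }, Right { -271/64 -135/32 -67/16 -33/8 -4 -3 -2 -1 0 } => simplest -543/128
RRRRRBBBRRRRB: Left { -5 -9/2 -17/4 -543/128 }, Right { -271/64 -135/32 -67/16 -33/8 -4 -3 -2 -1 0 } => simplest -1085/256
RRRRRBBBRRRRBR: Left { -5 -9/2 -17/4 -543/128 }, Right { -1085/256 -271/64 -135/32 -67/16 -33/8 -4 -3 -2 -1 0 } => simplest -2171/512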